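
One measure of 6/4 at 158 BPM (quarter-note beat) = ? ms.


Working:
Quarter-note beat duration = 60000 / 158 ms
Beats per measure (6/4) = 6
One measure = 6 × 60000 / 158 = 360000 / 158 ms
= 2278.5 ms


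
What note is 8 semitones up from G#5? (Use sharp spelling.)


G#5: chromatic position 8 in octave 5 → absolute = 5×12 + 8 = 68
Transpose up 8: 68 + 8 = 76
76 = 6×12 + 4 → E in octave 6
Result = E6


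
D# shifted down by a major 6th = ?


Reasoning:
major 6th: 6 letter names, 9 semitones
Letter: D - 5 → F
Pitch: D# - 9 semitones, spelled as an F → F#
= F#


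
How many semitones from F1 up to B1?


Solution.
Absolute semitone position = octave×12 + chromatic position
F1: 1×12 + 5 = 17
B1: 1×12 + 11 = 23
Difference = 23 - 17 = 6
= 6 semitones


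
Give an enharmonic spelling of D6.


Reasoning:
Enharmonic notes sound the same pitch but are spelled with different letter names
D and C## name the same pitch class
= C##6


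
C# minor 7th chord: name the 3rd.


Let's work it out.
Minor 7th chord = root + minor 3rd + perfect 5th + minor 7th
Seventh chords stack in thirds, so the letter names are C-E-G-B
Root: C#
Minor 3rd above C#: E
Perfect 5th above C#: G#
Minor 7th above C#: B
The 3rd = E


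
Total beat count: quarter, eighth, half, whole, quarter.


Step by step:
Beat values:
  quarter = 1 beat
  eighth = 0.5 beats
  half = 2 beats
  whole = 4 beats
  quarter = 1 beat
Sum = 1 + 0.5 + 2 + 4 + 1
= 8.5 beats


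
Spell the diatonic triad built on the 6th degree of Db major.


Solution.
Db major scale: Db Eb F Gb Ab Bb C
Diatonic triad on degree 6 stacks scale notes 6, 1, 3: Bb Db F
Bb→Db = 3 semitones; Bb→F = 7 semitones → minor triad
= Bb Db F (minor)


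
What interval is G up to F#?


Let's work it out.
Letter names: G → F spans 7 letter names → a 7th
Semitones: G → F# = 11 half-steps
A 7th of 11 semitones is a major 7th
= major 7th


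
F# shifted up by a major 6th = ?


Solution.
major 6th: 6 letter names, 9 semitones
Letter: F + 5 → D
Pitch: F# + 9 semitones, spelled as a D → D#
= D#


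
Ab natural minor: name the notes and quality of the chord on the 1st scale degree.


Let's work it out.
Ab natural minor scale: Ab Bb Cb Db Eb Fb Gb
Diatonic triad on degree 1 stacks scale notes 1, 3, 5: Ab Cb Eb
Ab→Cb = 3 semitones; Ab→Eb = 7 semitones → minor triad
= Ab Cb Eb (minor)


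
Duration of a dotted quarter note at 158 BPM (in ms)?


Reasoning:
One quarter-note beat = 60000 / BPM = 60000 / 158 ms
Dotted quarter note = 3/2 × quarter note
Duration = 3/2 × 60000 / 158 = 90000 / 158
= 569.6 ms


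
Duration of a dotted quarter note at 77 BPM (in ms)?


One quarter-note beat = 60000 / BPM = 60000 / 77 ms
Dotted quarter note = 3/2 × quarter note
Duration = 3/2 × 60000 / 77 = 90000 / 77
= 1168.8 ms


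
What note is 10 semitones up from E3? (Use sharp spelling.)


Let's work it out.
E3: chromatic position 4 in octave 3 → absolute = 3×12 + 4 = 40
Transpose up 10: 40 + 10 = 50
50 = 4×12 + 2 → D in octave 4
Result = D4


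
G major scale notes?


Solution.
Major scale pattern: W-W-H-W-W-W-H (2-2-1-2-2-2-1 semitones)
Starting from G:
  G + 2 semitones → A
  A + 2 semitones → B
  B + 1 semitone → C
  C + 2 semitones → D
  D + 2 semitones → E
  E + 2 semitones → F#
  F# + 1 semitone → G
Scale = G A B C D E F#


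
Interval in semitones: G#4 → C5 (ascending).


Reasoning:
Absolute semitone position = octave×12 + chromatic position
G#4: 4×12 + 8 = 56
C5: 5×12 + 0 = 60
Difference = 60 - 56 = 4
= 4 semitones


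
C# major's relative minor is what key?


The relative minor shares the major's key signature and starts on its 6th degree
6th degree = a major 6th above the tonic; a major 6th above C# is A#
→ relative minor of C# major is A# minor
= A# minor


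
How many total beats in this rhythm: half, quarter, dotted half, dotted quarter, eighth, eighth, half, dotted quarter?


Working:
Beat values:
  half = 2 beats
  quarter = 1 beat
  dotted half = 3 beats
  dotted quarter = 1.5 beats
  eighth = 0.5 beats
  eighth = 0.5 beats
  half = 2 beats
  dotted quarter = 1.5 beats
Sum = 2 + 1 + 3 + 1.5 + 0.5 + 0.5 + 2 + 1.5
= 12 beats


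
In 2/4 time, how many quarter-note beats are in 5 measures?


Time signature 2/4: the bottom number 4 means the quarter note gets one count
The top number 2 means 2 quarter-note beats per measure
Total = 2 × 5 measures
= 10 quarter-note beats


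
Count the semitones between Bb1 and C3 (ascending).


Absolute semitone position = octave×12 + chromatic position
Bb1: 1×12 + 10 = 22
C3: 3×12 + 0 = 36
Difference = 36 - 22 = 14
= 14 semitones


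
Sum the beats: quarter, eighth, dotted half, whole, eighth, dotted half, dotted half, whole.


Step by step:
Beat values:
  quarter = 1 beat
  eighth = 0.5 beats
  dotted half = 3 beats
  whole = 4 beats
  eighth = 0.5 beats
  dotted half = 3 beats
  dotted half = 3 beats
  whole = 4 beats
Sum = 1 + 0.5 + 3 + 4 + 0.5 + 3 + 3 + 4
= 19 beats


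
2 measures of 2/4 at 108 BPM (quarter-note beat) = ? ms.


Reasoning:
Quarter-note beat duration = 60000 / 108 ms
Beats per measure (2/4) = 2
One measure = 2 × 60000 / 108 = 120000 / 108 ms
2 measures = 2 × 120000 / 108 = 240000 / 108
= 2222.2 ms


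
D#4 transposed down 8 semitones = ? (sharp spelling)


D#4: chromatic position 3 in octave 4 → absolute = 4×12 + 3 = 51
Transpose down 8: 51 - 8 = 43
43 = 3×12 + 7 → G in octave 3
Result = G3


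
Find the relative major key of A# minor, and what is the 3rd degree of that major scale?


Let's work it out.
The relative major shares the key signature and is a minor 3rd above the minor tonic
A minor 3rd above A# is C#
→ relative major of A# minor is C# major
C# major scale: C# D# E# F# G# A# B#
= C# major; 3rd degree = E#


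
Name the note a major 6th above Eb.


Working:
A 6th spans 6 letter names, so from E we land on C
A major 6th = 9 semitones above Eb
Spell C at that pitch: C
= C


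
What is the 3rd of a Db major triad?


Major triad = root + major 3rd (4 semitones) + perfect 5th (7 semitones)
A triad on Db stacks thirds, so the chord tones use letter names D-F-A
Root: Db
Major 3rd above Db: F
Perfect 5th above Db: Ab
The 3rd = F


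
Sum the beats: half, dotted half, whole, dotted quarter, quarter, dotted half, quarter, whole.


Working:
Beat values:
  half = 2 beats
  dotted half = 3 beats
  whole = 4 beats
  dotted quarter = 1.5 beats
  quarter = 1 beat
  dotted half = 3 beats
  quarter = 1 beat
  whole = 4 beats
Sum = 2 + 3 + 4 + 1.5 + 1 + 3 + 1 + 4
= 19.5 beats


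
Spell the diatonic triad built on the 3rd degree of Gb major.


Reasoning:
Gb major scale: Gb Ab Bb Cb Db Eb F
Diatonic triad on degree 3 stacks scale notes 3, 5, 7: Bb Db F
Bb→Db = 3 semitones; Bb→F = 7 semitones → minor triad
= Bb Db F (minor)


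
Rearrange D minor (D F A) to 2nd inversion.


Root position: D F A
2nd inversion: move root and 3rd up an octave
Bass note: A
Notes (bottom to top) = A D F


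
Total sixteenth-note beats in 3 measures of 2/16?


Step by step:
Time signature 2/16: the bottom number 16 means the sixteenth note gets one count
The top number 2 means 2 sixteenth-note beats per measure
Total = 2 × 3 measures
= 6 sixteenth-note beats


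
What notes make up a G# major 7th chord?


Major 7th chord = root + major 3rd + perfect 5th + major 7th
Seventh chords stack in thirds, so the letter names are G-B-D-F
Root: G#
Major 3rd above G#: B#
Perfect 5th above G#: D#
Major 7th above G#: F##
Chord = G# B# D# F##


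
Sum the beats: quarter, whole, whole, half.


Beat values:
  quarter = 1 beat
  whole = 4 beats
  whole = 4 beats
  half = 2 beats
Sum = 1 + 4 + 4 + 2
= 11 beats


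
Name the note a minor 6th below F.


Step by step:
A 6th spans 6 letter names, so from F we land on A
A minor 6th = 8 semitones below F
Spell A at that pitch: A
= A


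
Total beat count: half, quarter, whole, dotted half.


Beat values:
  half = 2 beats
  quarter = 1 beat
  whole = 4 beats
  dotted half = 3 beats
Sum = 2 + 1 + 4 + 3
= 10 beats


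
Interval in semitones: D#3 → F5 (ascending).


Step by step:
Absolute semitone position = octave×12 + chromatic position
D#3: 3×12 + 3 = 39
F5: 5×12 + 5 = 65
Difference = 65 - 39 = 26
= 26 semitones


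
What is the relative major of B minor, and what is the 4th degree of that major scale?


Step by step:
The relative major shares the key signature and is a minor 3rd above the minor tonic
A minor 3rd above B is D
→ relative major of B minor is D major
D major scale: D E F# G A B C#
= D major; 4th degree = G


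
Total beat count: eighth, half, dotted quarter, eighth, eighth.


Reasoning:
Beat values:
  eighth = 0.5 beats
  half = 2 beats
  dotted quarter = 1.5 beats
  eighth = 0.5 beats
  eighth = 0.5 beats
Sum = 0.5 + 2 + 1.5 + 0.5 + 0.5
= 5 beats


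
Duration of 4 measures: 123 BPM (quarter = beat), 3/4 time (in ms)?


Quarter-note beat duration = 60000 / 123 ms
Beats per measure (3/4) = 3
One measure = 3 × 60000 / 123 = 180000 / 123 ms
4 measures = 4 × 180000 / 123 = 720000 / 123
= 5853.7 ms


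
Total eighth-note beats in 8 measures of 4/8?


Working:
Time signature 4/8: the bottom number 8 means the eighth note gets one count
The top number 4 means 4 eighth-note beats per measure
Total = 4 × 8 measures
= 32 eighth-note beats


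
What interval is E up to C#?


Step by step:
Letter names: E → C spans 6 letter names → a 6th
Semitones: E → C# = 9 half-steps
A 6th of 9 semitones is a major 6th
= major 6th


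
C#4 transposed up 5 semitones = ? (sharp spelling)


Solution.
C#4: chromatic position 1 in octave 4 → absolute = 4×12 + 1 = 49
Transpose up 5: 49 + 5 = 54
54 = 4×12 + 6 → F# in octave 4
Result = F#4


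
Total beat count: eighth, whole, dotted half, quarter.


Reasoning:
Beat values:
  eighth = 0.5 beats
  whole = 4 beats
  dotted half = 3 beats
  quarter = 1 beat
Sum = 0.5 + 4 + 3 + 1
= 8.5 beats


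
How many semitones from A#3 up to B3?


Let's work it out.
Absolute semitone position = octave×12 + chromatic position
A#3: 3×12 + 10 = 46
B3: 3×12 + 11 = 47
Difference = 47 - 46 = 1
= 1 semitone


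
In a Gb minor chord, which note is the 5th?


Working:
Minor triad = root + minor 3rd (3 semitones) + perfect 5th (7 semitones)
A triad on Gb stacks thirds, so the chord tones use letter names G-B-D
Root: Gb
Minor 3rd above Gb: Bbb
Perfect 5th above Gb: Db
The 5th = Db


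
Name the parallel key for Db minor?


Solution.
Parallel keys share the same tonic but differ in mode
Db minor → parallel is Db major
= Db major


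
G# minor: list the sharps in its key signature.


Reasoning:
Sharp minor keys follow the circle of fifths: A(0), E(1), B(2), F#(3), C#(4), G#(5), D#(6), A#(7)
G# minor has 5 sharps
Order of sharps: F# C# G# D# A# E# B# → first 5: F#, C#, G#, D#, A#
= F#, C#, G#, D#, A#


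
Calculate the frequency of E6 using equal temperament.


Reasoning:
f = 440 × 2^(n/12) where n = semitones from A4
E6: 19 semitones from A4
f = 440 × 2^(19/12)
f = 1318.51 Hz


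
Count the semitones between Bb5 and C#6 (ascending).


Absolute semitone position = octave×12 + chromatic position
Bb5: 5×12 + 10 = 70
C#6: 6×12 + 1 = 73
Difference = 73 - 70 = 3
= 3 semitones


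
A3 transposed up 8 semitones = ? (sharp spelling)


Let's work it out.
A3: chromatic position 9 in octave 3 → absolute = 3×12 + 9 = 45
Transpose up 8: 45 + 8 = 53
53 = 4×12 + 5 → F in octave 4
Result = F4


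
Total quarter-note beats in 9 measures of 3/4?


Solution.
Time signature 3/4: the bottom number 4 means the quarter note gets one count
The top number 3 means 3 quarter-note beats per measure
Total = 3 × 9 measures
= 27 quarter-note beats


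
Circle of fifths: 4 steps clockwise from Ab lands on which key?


Working:
Each clockwise step on the circle of fifths moves up a perfect 5th
From Ab: Ab → Eb → Bb → F → C
= C


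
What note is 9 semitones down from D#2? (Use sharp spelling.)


Reasoning:
D#2: chromatic position 3 in octave 2 → absolute = 2×12 + 3 = 27
Transpose down 9: 27 - 9 = 18
18 = 1×12 + 6 → F# in octave 1
Result = F#1


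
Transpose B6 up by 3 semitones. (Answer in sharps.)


Working:
B6: chromatic position 11 in octave 6 → absolute = 6×12 + 11 = 83
Transpose up 3: 83 + 3 = 86
86 = 7×12 + 2 → D in octave 7
Result = D7


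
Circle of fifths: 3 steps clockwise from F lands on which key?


Each clockwise step on the circle of fifths moves up a perfect 5th
From F: F → C → G → D
= D


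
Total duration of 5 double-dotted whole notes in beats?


Solution.
Base whole note = 4 beats
Dot 1 adds half the previous value: +2
Dot 2 adds half the previous value: +1
One double-dotted whole = 4 + 2 + 1 = 7
5 of them = 5 × 7 = 35
= 35 beats


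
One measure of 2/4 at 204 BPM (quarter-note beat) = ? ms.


Quarter-note beat duration = 60000 / 204 ms
Beats per measure (2/4) = 2
One measure = 2 × 60000 / 204 = 120000 / 204 ms
= 588.2 ms


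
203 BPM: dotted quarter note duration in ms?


Let's work it out.
One quarter-note beat = 60000 / BPM = 60000 / 203 ms
Dotted quarter note = 3/2 × quarter note
Duration = 3/2 × 60000 / 203 = 90000 / 203
= 443.3 ms


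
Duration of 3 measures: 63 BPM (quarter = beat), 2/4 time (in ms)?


Quarter-note beat duration = 60000 / 63 ms
Beats per measure (2/4) = 2
One measure = 2 × 60000 / 63 = 120000 / 63 ms
3 measures = 3 × 120000 / 63 = 360000 / 63
= 5714.3 ms


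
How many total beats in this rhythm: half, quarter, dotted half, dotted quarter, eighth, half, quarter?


Step by step:
Beat values:
  half = 2 beats
  quarter = 1 beat
  dotted half = 3 beats
  dotted quarter = 1.5 beats
  eighth = 0.5 beats
  half = 2 beats
  quarter = 1 beat
Sum = 2 + 1 + 3 + 1.5 + 0.5 + 2 + 1
= 11 beats


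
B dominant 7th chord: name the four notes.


Reasoning:
Dominant 7th chord = root + major 3rd + perfect 5th + minor 7th
Seventh chords stack in thirds, so the letter names are B-D-F-A
Root: B
Major 3rd above B: D#
Perfect 5th above B: F#
Minor 7th above B: A
Chord = B D# F# A


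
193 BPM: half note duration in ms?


Working:
One quarter-note beat = 60000 / BPM = 60000 / 193 ms
Half note = 2 × quarter note
Duration = 2 × 60000 / 193 = 120000 / 193
= 621.8 ms


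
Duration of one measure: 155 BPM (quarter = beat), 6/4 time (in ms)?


Solution.
Quarter-note beat duration = 60000 / 155 ms
Beats per measure (6/4) = 6
One measure = 6 × 60000 / 155 = 360000 / 155 ms
= 2322.6 ms


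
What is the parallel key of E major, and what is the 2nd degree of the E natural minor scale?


Solution.
Parallel keys share the same tonic but differ in mode
E major → parallel is E minor
E natural minor scale: E F# G A B C D
= E minor; 2nd degree = F#


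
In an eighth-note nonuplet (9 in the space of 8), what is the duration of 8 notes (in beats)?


Working:
Nonuplet: 9 notes occupy the space of 8 eighth notes
Space = 8 × 1/2 = 4 beats
Each nonuplet note = 4 / 9 = 4/9 beats
8 notes = 8 × 4/9 = 32/9
= 32/9 beats


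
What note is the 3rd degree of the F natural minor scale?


Let's work it out.
Natural minor scale pattern: W-H-W-W-H-W-W (2-1-2-2-1-2-2 semitones)
Starting from F:
  F + 2 semitones → G
  G + 1 semitone → Ab
  Ab + 2 semitones → Bb
  Bb + 2 semitones → C
  C + 1 semitone → Db
  Db + 2 semitones → Eb
  Eb + 2 semitones → F
Scale: F G Ab Bb C Db Eb
Degree 3 = Ab


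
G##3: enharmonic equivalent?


Step by step:
Enharmonic notes sound the same pitch but are spelled with different letter names
G## and A name the same pitch class
= A3


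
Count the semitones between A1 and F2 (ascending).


Absolute semitone position = octave×12 + chromatic position
A1: 1×12 + 9 = 21
F2: 2×12 + 5 = 29
Difference = 29 - 21 = 8
= 8 semitones


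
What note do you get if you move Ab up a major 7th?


Solution.
major 7th: 7 letter names, 11 semitones
Letter: A + 6 → G
Pitch: Ab + 11 semitones, spelled as a G → G
= G


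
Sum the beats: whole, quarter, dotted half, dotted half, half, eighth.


Reasoning:
Beat values:
  whole = 4 beats
  quarter = 1 beat
  dotted half = 3 beats
  dotted half = 3 beats
  half = 2 beats
  eighth = 0.5 beats
Sum = 4 + 1 + 3 + 3 + 2 + 0.5
= 13.5 beats


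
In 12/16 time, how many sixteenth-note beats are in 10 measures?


Let's work it out.
Time signature 12/16: the bottom number 16 means the sixteenth note gets one count
The top number 12 means 12 sixteenth-note beats per measure
Total = 12 × 10 measures
= 120 sixteenth-note beats


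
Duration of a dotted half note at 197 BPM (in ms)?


Working:
One quarter-note beat = 60000 / BPM = 60000 / 197 ms
Dotted half note = 3 × quarter note
Duration = 3 × 60000 / 197 = 180000 / 197
= 913.7 ms


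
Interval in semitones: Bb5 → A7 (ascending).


Absolute semitone position = octave×12 + chromatic position
Bb5: 5×12 + 10 = 70
A7: 7×12 + 9 = 93
Difference = 93 - 70 = 23
= 23 semitones


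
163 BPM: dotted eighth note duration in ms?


Let's work it out.
One quarter-note beat = 60000 / BPM = 60000 / 163 ms
Dotted eighth note = 3/4 × quarter note
Duration = 3/4 × 60000 / 163 = 45000 / 163
= 276.1 ms


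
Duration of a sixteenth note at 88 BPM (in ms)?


One quarter-note beat = 60000 / BPM = 60000 / 88 ms
Sixteenth note = 1/4 × quarter note
Duration = 1/4 × 60000 / 88 = 15000 / 88
= 170.5 ms


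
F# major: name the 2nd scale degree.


Solution.
Major scale pattern: W-W-H-W-W-W-H (2-2-1-2-2-2-1 semitones)
Starting from F#:
  F# + 2 semitones → G#
  G# + 2 semitones → A#
  A# + 1 semitone → B
  B + 2 semitones → C#
  C# + 2 semitones → D#
  D# + 2 semitones → E#
  E# + 1 semitone → F#
Scale: F# G# A# B C# D# E#
Degree 2 = G#


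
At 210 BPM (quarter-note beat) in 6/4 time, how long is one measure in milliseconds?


Reasoning:
Quarter-note beat duration = 60000 / 210 ms
Beats per measure (6/4) = 6
One measure = 6 × 60000 / 210 = 360000 / 210 ms
= 1714.3 ms


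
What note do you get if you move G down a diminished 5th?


Solution.
diminished 5th: 5 letter names, 6 semitones
Letter: G - 4 → C
Pitch: G - 6 semitones, spelled as a C → C#
= C#


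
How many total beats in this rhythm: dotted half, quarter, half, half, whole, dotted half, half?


Beat values:
  dotted half = 3 beats
  quarter = 1 beat
  half = 2 beats
  half = 2 beats
  whole = 4 beats
  dotted half = 3 beats
  half = 2 beats
Sum = 3 + 1 + 2 + 2 + 4 + 3 + 2
= 17 beats


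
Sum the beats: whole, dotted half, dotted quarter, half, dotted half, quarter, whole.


Let's work it out.
Beat values:
  whole = 4 beats
  dotted half = 3 beats
  dotted quarter = 1.5 beats
  half = 2 beats
  dotted half = 3 beats
  quarter = 1 beat
  whole = 4 beats
Sum = 4 + 3 + 1.5 + 2 + 3 + 1 + 4
= 18.5 beats


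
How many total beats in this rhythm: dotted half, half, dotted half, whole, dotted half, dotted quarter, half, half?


Let's work it out.
Beat values:
  dotted half = 3 beats
  half = 2 beats
  dotted half = 3 beats
  whole = 4 beats
  dotted half = 3 beats
  dotted quarter = 1.5 beats
  half = 2 beats
  half = 2 beats
Sum = 3 + 2 + 3 + 4 + 3 + 1.5 + 2 + 2
= 20.5 beats


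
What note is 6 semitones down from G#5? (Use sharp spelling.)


Reasoning:
G#5: chromatic position 8 in octave 5 → absolute = 5×12 + 8 = 68
Transpose down 6: 68 - 6 = 62
62 = 5×12 + 2 → D in octave 5
Result = D5


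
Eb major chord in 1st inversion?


Solution.
Root position: Eb G Bb
1st inversion: move root up an octave
Bass note: G
Notes (bottom to top) = G Bb Eb


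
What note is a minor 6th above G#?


Solution.
A 6th spans 6 letter names, so from G we land on E
A minor 6th = 8 semitones above G#
Spell E at that pitch: E
= E


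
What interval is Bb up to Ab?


Reasoning:
Letter names: B → A spans 7 letter names → a 7th
Semitones: Bb → Ab = 10 half-steps
A 7th of 10 semitones is a minor 7th
= minor 7th


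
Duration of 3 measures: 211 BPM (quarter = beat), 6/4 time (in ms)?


Reasoning:
Quarter-note beat duration = 60000 / 211 ms
Beats per measure (6/4) = 6
One measure = 6 × 60000 / 211 = 360000 / 211 ms
3 measures = 3 × 360000 / 211 = 1080000 / 211
= 5118.5 ms


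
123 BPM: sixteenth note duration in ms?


One quarter-note beat = 60000 / BPM = 60000 / 123 ms
Sixteenth note = 1/4 × quarter note
Duration = 1/4 × 60000 / 123 = 15000 / 123
= 122.0 ms


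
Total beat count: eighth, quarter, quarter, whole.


Working:
Beat values:
  eighth = 0.5 beats
  quarter = 1 beat
  quarter = 1 beat
  whole = 4 beats
Sum = 0.5 + 1 + 1 + 4
= 6.5 beats


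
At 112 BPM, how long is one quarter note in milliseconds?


Step by step:
One quarter-note beat = 60000 / BPM = 60000 / 112 ms
Duration = 60000 / 112
= 535.7 ms


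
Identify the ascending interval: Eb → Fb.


Letter names: E → F spans 2 letter names → a 2nd
Semitones: Eb → Fb = 1 half-step
A 2nd of 1 semitone is a minor 2nd
= minor 2nd


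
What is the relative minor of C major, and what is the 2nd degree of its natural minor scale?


Let's work it out.
The relative minor shares the major's key signature and starts on its 6th degree
6th degree = a major 6th above the tonic; a major 6th above C is A
→ relative minor of C major is A minor
A natural minor scale: A B C D E F G
= A minor; 2nd degree = B


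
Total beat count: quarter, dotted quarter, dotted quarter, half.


Step by step:
Beat values:
  quarter = 1 beat
  dotted quarter = 1.5 beats
  dotted quarter = 1.5 beats
  half = 2 beats
Sum = 1 + 1.5 + 1.5 + 2
= 6 beats


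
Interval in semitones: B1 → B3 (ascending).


Step by step:
Absolute semitone position = octave×12 + chromatic position
B1: 1×12 + 11 = 23
B3: 3×12 + 11 = 47
Difference = 47 - 23 = 24
= 24 semitones


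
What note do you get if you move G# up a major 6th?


Step by step:
major 6th: 6 letter names, 9 semitones
Letter: G + 5 → E
Pitch: G# + 9 semitones, spelled as an E → E#
= E#


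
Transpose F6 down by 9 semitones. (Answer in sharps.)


Reasoning:
F6: chromatic position 5 in octave 6 → absolute = 6×12 + 5 = 77
Transpose down 9: 77 - 9 = 68
68 = 5×12 + 8 → G# in octave 5
Result = G#5


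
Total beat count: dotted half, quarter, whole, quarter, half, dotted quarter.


Working:
Beat values:
  dotted half = 3 beats
  quarter = 1 beat
  whole = 4 beats
  quarter = 1 beat
  half = 2 beats
  dotted quarter = 1.5 beats
Sum = 3 + 1 + 4 + 1 + 2 + 1.5
= 12.5 beats


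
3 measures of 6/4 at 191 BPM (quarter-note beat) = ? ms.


Reasoning:
Quarter-note beat duration = 60000 / 191 ms
Beats per measure (6/4) = 6
One measure = 6 × 60000 / 191 = 360000 / 191 ms
3 measures = 3 × 360000 / 191 = 1080000 / 191
= 5654.5 ms


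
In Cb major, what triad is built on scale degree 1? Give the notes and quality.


Reasoning:
Cb major scale: Cb Db Eb Fb Gb Ab Bb
Diatonic triad on degree 1 stacks scale notes 1, 3, 5: Cb Eb Gb
Cb→Eb = 4 semitones; Cb→Gb = 7 semitones → major triad
= Cb Eb Gb (major)


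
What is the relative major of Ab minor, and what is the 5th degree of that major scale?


The relative major shares the key signature and is a minor 3rd above the minor tonic
A minor 3rd above Ab is Cb
→ relative major of Ab minor is Cb major
Cb major scale: Cb Db Eb Fb Gb Ab Bb
= Cb major; 5th degree = Gb


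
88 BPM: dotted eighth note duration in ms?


One quarter-note beat = 60000 / BPM = 60000 / 88 ms
Dotted eighth note = 3/4 × quarter note
Duration = 3/4 × 60000 / 88 = 45000 / 88
= 511.4 ms


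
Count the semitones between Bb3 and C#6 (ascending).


Let's work it out.
Absolute semitone position = octave×12 + chromatic position
Bb3: 3×12 + 10 = 46
C#6: 6×12 + 1 = 73
Difference = 73 - 46 = 27
= 27 semitones


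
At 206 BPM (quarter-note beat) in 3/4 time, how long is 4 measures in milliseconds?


Solution.
Quarter-note beat duration = 60000 / 206 ms
Beats per measure (3/4) = 3
One measure = 3 × 60000 / 206 = 180000 / 206 ms
4 measures = 4 × 180000 / 206 = 720000 / 206
= 3495.1 ms


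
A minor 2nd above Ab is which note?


Let's work it out.
A 2nd spans 2 letter names, so from A we land on B
A minor 2nd = 1 semitone above Ab
Spell B at that pitch: Bbb
= Bbb


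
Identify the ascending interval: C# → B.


Reasoning:
Letter names: C → B spans 7 letter names → a 7th
Semitones: C# → B = 10 half-steps
A 7th of 10 semitones is a minor 7th
= minor 7th


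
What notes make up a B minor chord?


Minor triad = root + minor 3rd (3 semitones) + perfect 5th (7 semitones)
A triad on B stacks thirds, so the chord tones use letter names B-D-F
Root: B
Minor 3rd above B: D
Perfect 5th above B: F#
Chord = B D F#


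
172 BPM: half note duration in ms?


Step by step:
One quarter-note beat = 60000 / BPM = 60000 / 172 ms
Half note = 2 × quarter note
Duration = 2 × 60000 / 172 = 120000 / 172
= 697.7 ms


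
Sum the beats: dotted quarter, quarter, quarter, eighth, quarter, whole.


Working:
Beat values:
  dotted quarter = 1.5 beats
  quarter = 1 beat
  quarter = 1 beat
  eighth = 0.5 beats
  quarter = 1 beat
  whole = 4 beats
Sum = 1.5 + 1 + 1 + 0.5 + 1 + 4
= 9 beats


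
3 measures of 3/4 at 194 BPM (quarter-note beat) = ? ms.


Working:
Quarter-note beat duration = 60000 / 194 ms
Beats per measure (3/4) = 3
One measure = 3 × 60000 / 194 = 180000 / 194 ms
3 measures = 3 × 180000 / 194 = 540000 / 194
= 2783.5 ms


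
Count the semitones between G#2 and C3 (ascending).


Step by step:
Absolute semitone position = octave×12 + chromatic position
G#2: 2×12 + 8 = 32
C3: 3×12 + 0 = 36
Difference = 36 - 32 = 4
= 4 semitones


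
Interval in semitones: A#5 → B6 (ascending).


Solution.
Absolute semitone position = octave×12 + chromatic position
A#5: 5×12 + 10 = 70
B6: 6×12 + 11 = 83
Difference = 83 - 70 = 13
= 13 semitones


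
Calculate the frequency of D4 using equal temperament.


Step by step:
f = 440 × 2^(n/12) where n = semitones from A4
D4: -7 semitones from A4
f = 440 × 2^(-7/12)
f = 293.66 Hz


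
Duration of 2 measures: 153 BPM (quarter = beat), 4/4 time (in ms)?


Reasoning:
Quarter-note beat duration = 60000 / 153 ms
Beats per measure (4/4) = 4
One measure = 4 × 60000 / 153 = 240000 / 153 ms
2 measures = 2 × 240000 / 153 = 480000 / 153
= 3137.3 ms


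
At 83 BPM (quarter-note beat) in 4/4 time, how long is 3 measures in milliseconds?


Working:
Quarter-note beat duration = 60000 / 83 ms
Beats per measure (4/4) = 4
One measure = 4 × 60000 / 83 = 240000 / 83 ms
3 measures = 3 × 240000 / 83 = 720000 / 83
= 8674.7 ms


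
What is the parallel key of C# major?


Reasoning:
Parallel keys share the same tonic but differ in mode
C# major → parallel is C# minor
= C# minor


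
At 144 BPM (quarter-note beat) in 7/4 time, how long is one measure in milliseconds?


Working:
Quarter-note beat duration = 60000 / 144 ms
Beats per measure (7/4) = 7
One measure = 7 × 60000 / 144 = 420000 / 144 ms
= 2916.7 ms


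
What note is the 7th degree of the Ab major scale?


Step by step:
Major scale pattern: W-W-H-W-W-W-H (2-2-1-2-2-2-1 semitones)
Starting from Ab:
  Ab + 2 semitones → Bb
  Bb + 2 semitones → C
  C + 1 semitone → Db
  Db + 2 semitones → Eb
  Eb + 2 semitones → F
  F + 2 semitones → G
  G + 1 semitone → Ab
Scale: Ab Bb C Db Eb F G
Degree 7 = G


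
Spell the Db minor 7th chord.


Working:
Minor 7th chord = root + minor 3rd + perfect 5th + minor 7th
Seventh chords stack in thirds, so the letter names are D-F-A-C
Root: Db
Minor 3rd above Db: Fb
Perfect 5th above Db: Ab
Minor 7th above Db: Cb
Chord = Db Fb Ab Cb


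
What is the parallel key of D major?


Parallel keys share the same tonic but differ in mode
D major → parallel is D minor
= D minor


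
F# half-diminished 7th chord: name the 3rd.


Let's work it out.
Half-diminished 7th chord = root + minor 3rd + diminished 5th + minor 7th
Seventh chords stack in thirds, so the letter names are F-A-C-E
Root: F#
Minor 3rd above F#: A
Diminished 5th above F#: C
Minor 7th above F#: E
The 3rd = A


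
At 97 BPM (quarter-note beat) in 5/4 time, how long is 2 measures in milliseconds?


Solution.
Quarter-note beat duration = 60000 / 97 ms
Beats per measure (5/4) = 5
One measure = 5 × 60000 / 97 = 300000 / 97 ms
2 measures = 2 × 300000 / 97 = 600000 / 97
= 6185.6 ms


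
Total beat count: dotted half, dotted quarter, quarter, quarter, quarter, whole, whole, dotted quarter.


Working:
Beat values:
  dotted half = 3 beats
  dotted quarter = 1.5 beats
  quarter = 1 beat
  quarter = 1 beat
  quarter = 1 beat
  whole = 4 beats
  whole = 4 beats
  dotted quarter = 1.5 beats
Sum = 3 + 1.5 + 1 + 1 + 1 + 4 + 4 + 1.5
= 17 beats


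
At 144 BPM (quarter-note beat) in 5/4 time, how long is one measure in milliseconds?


Let's work it out.
Quarter-note beat duration = 60000 / 144 ms
Beats per measure (5/4) = 5
One measure = 5 × 60000 / 144 = 300000 / 144 ms
= 2083.3 ms


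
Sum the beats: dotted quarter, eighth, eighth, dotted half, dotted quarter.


Let's work it out.
Beat values:
  dotted quarter = 1.5 beats
  eighth = 0.5 beats
  eighth = 0.5 beats
  dotted half = 3 beats
  dotted quarter = 1.5 beats
Sum = 1.5 + 0.5 + 0.5 + 3 + 1.5
= 7 beats


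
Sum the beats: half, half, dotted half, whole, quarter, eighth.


Step by step:
Beat values:
  half = 2 beats
  half = 2 beats
  dotted half = 3 beats
  whole = 4 beats
  quarter = 1 beat
  eighth = 0.5 beats
Sum = 2 + 2 + 3 + 4 + 1 + 0.5
= 12.5 beats


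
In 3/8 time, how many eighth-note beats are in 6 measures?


Reasoning:
Time signature 3/8: the bottom number 8 means the eighth note gets one count
The top number 3 means 3 eighth-note beats per measure
Total = 3 × 6 measures
= 18 eighth-note beats


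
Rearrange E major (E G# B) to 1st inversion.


Reasoning:
Root position: E G# B
1st inversion: move root up an octave
Bass note: G#
Notes (bottom to top) = G# B E


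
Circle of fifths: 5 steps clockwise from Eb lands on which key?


Let's work it out.
Each clockwise step on the circle of fifths moves up a perfect 5th
From Eb: Eb → Bb → F → C → G → D
= D


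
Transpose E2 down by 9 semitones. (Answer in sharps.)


Step by step:
E2: chromatic position 4 in octave 2 → absolute = 2×12 + 4 = 28
Transpose down 9: 28 - 9 = 19
19 = 1×12 + 7 → G in octave 1
Result = G1


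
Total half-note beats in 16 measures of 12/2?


Solution.
Time signature 12/2: the bottom number 2 means the half note gets one count
The top number 12 means 12 half-note beats per measure
Total = 12 × 16 measures
= 192 half-note beats


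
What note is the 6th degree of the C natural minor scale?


Working:
Natural minor scale pattern: W-H-W-W-H-W-W (2-1-2-2-1-2-2 semitones)
Starting from C:
  C + 2 semitones → D
  D + 1 semitone → Eb
  Eb + 2 semitones → F
  F + 2 semitones → G
  G + 1 semitone → Ab
  Ab + 2 semitones → Bb
  Bb + 2 semitones → C
Scale: C D Eb F G Ab Bb
Degree 6 = Ab


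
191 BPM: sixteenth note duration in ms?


Reasoning:
One quarter-note beat = 60000 / BPM = 60000 / 191 ms
Sixteenth note = 1/4 × quarter note
Duration = 1/4 × 60000 / 191 = 15000 / 191
= 78.5 ms


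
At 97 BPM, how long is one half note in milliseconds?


Step by step:
One quarter-note beat = 60000 / BPM = 60000 / 97 ms
Half note = 2 × quarter note
Duration = 2 × 60000 / 97 = 120000 / 97
= 1237.1 ms


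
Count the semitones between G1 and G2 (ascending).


Let's work it out.
Absolute semitone position = octave×12 + chromatic position
G1: 1×12 + 7 = 19
G2: 2×12 + 7 = 31
Difference = 31 - 19 = 12
= 12 semitones


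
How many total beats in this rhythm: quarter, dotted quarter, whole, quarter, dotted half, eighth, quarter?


Working:
Beat values:
  quarter = 1 beat
  dotted quarter = 1.5 beats
  whole = 4 beats
  quarter = 1 beat
  dotted half = 3 beats
  eighth = 0.5 beats
  quarter = 1 beat
Sum = 1 + 1.5 + 4 + 1 + 3 + 0.5 + 1
= 12 beats


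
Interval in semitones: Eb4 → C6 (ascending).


Step by step:
Absolute semitone position = octave×12 + chromatic position
Eb4: 4×12 + 3 = 51
C6: 6×12 + 0 = 72
Difference = 72 - 51 = 21
= 21 semitones


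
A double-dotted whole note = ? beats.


Working:
Base whole note = 4 beats
Dot 1 adds half the previous value: +2
Dot 2 adds half the previous value: +1
One double-dotted whole = 4 + 2 + 1 = 7
= 7 beats


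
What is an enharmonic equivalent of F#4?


Step by step:
Enharmonic notes sound the same pitch but are spelled with different letter names
F# and Gb name the same pitch class
= Gb4


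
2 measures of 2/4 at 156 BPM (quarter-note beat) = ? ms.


Step by step:
Quarter-note beat duration = 60000 / 156 ms
Beats per measure (2/4) = 2
One measure = 2 × 60000 / 156 = 120000 / 156 ms
2 measures = 2 × 120000 / 156 = 240000 / 156
= 1538.5 ms


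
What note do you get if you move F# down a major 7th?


Working:
major 7th: 7 letter names, 11 semitones
Letter: F - 6 → G
Pitch: F# - 11 semitones, spelled as a G → G
= G


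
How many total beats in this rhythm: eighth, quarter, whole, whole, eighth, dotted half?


Beat values:
  eighth = 0.5 beats
  quarter = 1 beat
  whole = 4 beats
  whole = 4 beats
  eighth = 0.5 beats
  dotted half = 3 beats
Sum = 0.5 + 1 + 4 + 4 + 0.5 + 3
= 13 beats


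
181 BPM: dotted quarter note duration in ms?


Reasoning:
One quarter-note beat = 60000 / BPM = 60000 / 181 ms
Dotted quarter note = 3/2 × quarter note
Duration = 3/2 × 60000 / 181 = 90000 / 181
= 497.2 ms


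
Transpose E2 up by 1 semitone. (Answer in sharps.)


Solution.
E2: chromatic position 4 in octave 2 → absolute = 2×12 + 4 = 28
Transpose up 1: 28 + 1 = 29
29 = 2×12 + 5 → F in octave 2
Result = F2


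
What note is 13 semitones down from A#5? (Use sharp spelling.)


Working:
A#5: chromatic position 10 in octave 5 → absolute = 5×12 + 10 = 70
Transpose down 13: 70 - 13 = 57
57 = 4×12 + 9 → A in octave 4
Result = A4


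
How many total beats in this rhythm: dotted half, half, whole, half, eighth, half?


Reasoning:
Beat values:
  dotted half = 3 beats
  half = 2 beats
  whole = 4 beats
  half = 2 beats
  eighth = 0.5 beats
  half = 2 beats
Sum = 3 + 2 + 4 + 2 + 0.5 + 2
= 13.5 beats


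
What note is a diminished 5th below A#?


Working:
A 5th spans 5 letter names, so from A we land on D
A diminished 5th = 6 semitones below A#
Spell D at that pitch: D##
= D##


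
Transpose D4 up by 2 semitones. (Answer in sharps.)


Reasoning:
D4: chromatic position 2 in octave 4 → absolute = 4×12 + 2 = 50
Transpose up 2: 50 + 2 = 52
52 = 4×12 + 4 → E in octave 4
Result = E4


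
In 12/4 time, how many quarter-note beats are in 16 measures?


Solution.
Time signature 12/4: the bottom number 4 means the quarter note gets one count
The top number 12 means 12 quarter-note beats per measure
Total = 12 × 16 measures
= 192 quarter-note beats


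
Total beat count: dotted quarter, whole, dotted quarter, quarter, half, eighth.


Beat values:
  dotted quarter = 1.5 beats
  whole = 4 beats
  dotted quarter = 1.5 beats
  quarter = 1 beat
  half = 2 beats
  eighth = 0.5 beats
Sum = 1.5 + 4 + 1.5 + 1 + 2 + 0.5
= 10.5 beats


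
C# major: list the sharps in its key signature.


Sharp major keys follow the circle of fifths: C(0), G(1), D(2), A(3), E(4), B(5), F#(6), C#(7)
C# major has 7 sharps
Order of sharps: F# C# G# D# A# E# B# → first 7: F#, C#, G#, D#, A#, E#, B#
= F#, C#, G#, D#, A#, E#, B#


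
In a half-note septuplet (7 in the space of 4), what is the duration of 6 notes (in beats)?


Septuplet: 7 notes occupy the space of 4 half notes
Space = 4 × 2 = 8 beats
Each septuplet note = 8 / 7 = 8/7 beats
6 notes = 6 × 8/7 = 48/7
= 48/7 beats


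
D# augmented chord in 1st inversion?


Root position: D# F## A##
1st inversion: move root up an octave
Bass note: F##
Notes (bottom to top) = F## A## D#


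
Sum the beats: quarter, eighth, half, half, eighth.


Beat values:
  quarter = 1 beat
  eighth = 0.5 beats
  half = 2 beats
  half = 2 beats
  eighth = 0.5 beats
Sum = 1 + 0.5 + 2 + 2 + 0.5
= 6 beats


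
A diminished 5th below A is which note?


Reasoning:
A 5th spans 5 letter names, so from A we land on D
A diminished 5th = 6 semitones below A
Spell D at that pitch: D#
= D#


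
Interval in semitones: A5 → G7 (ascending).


Solution.
Absolute semitone position = octave×12 + chromatic position
A5: 5×12 + 9 = 69
G7: 7×12 + 7 = 91
Difference = 91 - 69 = 22
= 22 semitones


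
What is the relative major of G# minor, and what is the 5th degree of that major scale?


Reasoning:
The relative major shares the key signature and is a minor 3rd above the minor tonic
A minor 3rd above G# is B
→ relative major of G# minor is B major
B major scale: B C# D# E F# G# A#
= B major; 5th degree = F#


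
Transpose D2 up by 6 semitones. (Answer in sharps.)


Reasoning:
D2: chromatic position 2 in octave 2 → absolute = 2×12 + 2 = 26
Transpose up 6: 26 + 6 = 32
32 = 2×12 + 8 → G# in octave 2
Result = G#2


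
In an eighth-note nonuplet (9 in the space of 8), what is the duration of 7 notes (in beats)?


Working:
Nonuplet: 9 notes occupy the space of 8 eighth notes
Space = 8 × 1/2 = 4 beats
Each nonuplet note = 4 / 9 = 4/9 beats
7 notes = 7 × 4/9 = 28/9
= 28/9 beats


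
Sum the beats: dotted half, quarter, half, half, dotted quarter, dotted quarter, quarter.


Beat values:
  dotted half = 3 beats
  quarter = 1 beat
  half = 2 beats
  half = 2 beats
  dotted quarter = 1.5 beats
  dotted quarter = 1.5 beats
  quarter = 1 beat
Sum = 3 + 1 + 2 + 2 + 1.5 + 1.5 + 1
= 12 beats


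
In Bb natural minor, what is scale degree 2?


Working:
Natural minor scale pattern: W-H-W-W-H-W-W (2-1-2-2-1-2-2 semitones)
Starting from Bb:
  Bb + 2 semitones → C
  C + 1 semitone → Db
  Db + 2 semitones → Eb
  Eb + 2 semitones → F
  F + 1 semitone → Gb
  Gb + 2 semitones → Ab
  Ab + 2 semitones → Bb
Scale: Bb C Db Eb F Gb Ab
Degree 2 = C


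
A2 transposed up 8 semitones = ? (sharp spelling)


Working:
A2: chromatic position 9 in octave 2 → absolute = 2×12 + 9 = 33
Transpose up 8: 33 + 8 = 41
41 = 3×12 + 5 → F in octave 3
Result = F3


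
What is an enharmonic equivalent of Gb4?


Solution.
Enharmonic notes sound the same pitch but are spelled with different letter names
Gb and F# name the same pitch class
= F#4


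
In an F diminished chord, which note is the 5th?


Solution.
Diminished triad = root + minor 3rd (3 semitones) + diminished 5th (6 semitones)
A triad on F stacks thirds, so the chord tones use letter names F-A-C
Root: F
Minor 3rd above F: Ab
Diminished 5th above F: Cb
The 5th = Cb


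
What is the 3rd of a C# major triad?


Major triad = root + major 3rd (4 semitones) + perfect 5th (7 semitones)
A triad on C# stacks thirds, so the chord tones use letter names C-E-G
Root: C#
Major 3rd above C#: E#
Perfect 5th above C#: G#
The 3rd = E#


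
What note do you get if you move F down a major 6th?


Reasoning:
major 6th: 6 letter names, 9 semitones
Letter: F - 5 → A
Pitch: F - 9 semitones, spelled as an A → Ab
= Ab


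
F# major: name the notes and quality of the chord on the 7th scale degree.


Reasoning:
F# major scale: F# G# A# B C# D# E#
Diatonic triad on degree 7 stacks scale notes 7, 2, 4: E# G# B
E#→G# = 3 semitones; E#→B = 6 semitones → diminished triad
= E# G# B (diminished)


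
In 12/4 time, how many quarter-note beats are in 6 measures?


Solution.
Time signature 12/4: the bottom number 4 means the quarter note gets one count
The top number 12 means 12 quarter-note beats per measure
Total = 12 × 6 measures
= 72 quarter-note beats
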